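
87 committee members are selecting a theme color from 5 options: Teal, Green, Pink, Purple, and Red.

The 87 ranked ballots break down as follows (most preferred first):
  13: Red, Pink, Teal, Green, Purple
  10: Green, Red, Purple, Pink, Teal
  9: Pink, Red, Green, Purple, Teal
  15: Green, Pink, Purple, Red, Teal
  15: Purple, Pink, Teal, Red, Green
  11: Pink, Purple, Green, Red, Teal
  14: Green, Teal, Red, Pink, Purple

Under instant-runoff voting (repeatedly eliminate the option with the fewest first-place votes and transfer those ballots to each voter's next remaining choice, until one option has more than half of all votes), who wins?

Round 1: Teal 0, Green 39, Pink 20, Purple 15, Red 13. Teal eliminated.
Round 2: Green 39, Pink 20, Purple 15, Red 13. Red eliminated.
Round 3: Green 39, Pink 33, Purple 15. Purple eliminated.
Round 4: Green 39, Pink 48. Pink has a majority (≥44).

Pink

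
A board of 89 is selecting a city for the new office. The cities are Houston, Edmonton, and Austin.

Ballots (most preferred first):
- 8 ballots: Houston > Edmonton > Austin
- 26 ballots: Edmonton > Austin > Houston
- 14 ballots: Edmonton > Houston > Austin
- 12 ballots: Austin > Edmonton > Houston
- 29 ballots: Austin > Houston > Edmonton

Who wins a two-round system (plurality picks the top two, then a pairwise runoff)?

Edmonton

Round 1 first-place votes: Houston 8, Edmonton 40, Austin 41. Austin and Edmonton advance.
Runoff: Austin is ranked above Edmonton on 41 ballots, Edmonton above Austin on 48.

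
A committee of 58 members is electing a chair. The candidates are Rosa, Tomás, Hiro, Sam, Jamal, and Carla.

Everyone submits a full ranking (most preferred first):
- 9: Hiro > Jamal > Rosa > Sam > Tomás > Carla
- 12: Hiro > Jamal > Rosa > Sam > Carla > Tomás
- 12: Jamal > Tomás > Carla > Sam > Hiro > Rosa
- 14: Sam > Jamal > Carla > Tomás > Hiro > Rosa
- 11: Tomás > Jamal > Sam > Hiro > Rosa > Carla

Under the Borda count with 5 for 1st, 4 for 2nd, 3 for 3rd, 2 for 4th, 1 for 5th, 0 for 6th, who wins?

Jamal

Rosa: 9×3 + 12×3 + 12×0 + 14×0 + 11×1 = 74
Tomás: 9×1 + 12×0 + 12×4 + 14×2 + 11×5 = 140
Hiro: 9×5 + 12×5 + 12×1 + 14×1 + 11×2 = 153
Sam: 9×2 + 12×2 + 12×2 + 14×5 + 11×3 = 169
Jamal: 9×4 + 12×4 + 12×5 + 14×4 + 11×4 = 244
Carla: 9×0 + 12×1 + 12×3 + 14×3 + 11×0 = 90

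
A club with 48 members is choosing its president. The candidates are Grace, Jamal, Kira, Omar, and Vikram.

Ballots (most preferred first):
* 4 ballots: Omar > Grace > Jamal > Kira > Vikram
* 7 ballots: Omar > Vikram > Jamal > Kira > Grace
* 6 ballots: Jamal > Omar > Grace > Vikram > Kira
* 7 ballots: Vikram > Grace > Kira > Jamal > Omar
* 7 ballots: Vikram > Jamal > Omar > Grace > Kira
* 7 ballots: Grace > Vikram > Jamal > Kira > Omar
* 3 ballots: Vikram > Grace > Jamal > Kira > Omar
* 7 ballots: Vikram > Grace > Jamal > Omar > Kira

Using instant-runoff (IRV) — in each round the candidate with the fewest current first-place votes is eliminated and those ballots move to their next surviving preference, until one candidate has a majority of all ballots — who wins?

Vikram

Round 1: Grace 7, Jamal 6, Kira 0, Omar 11, Vikram 24. Kira eliminated.
Round 2: Grace 7, Jamal 6, Omar 11, Vikram 24. Jamal eliminated.
Round 3: Grace 7, Omar 17, Vikram 24. Grace eliminated.
Round 4: Omar 17, Vikram 31. Vikram has a majority (≥25).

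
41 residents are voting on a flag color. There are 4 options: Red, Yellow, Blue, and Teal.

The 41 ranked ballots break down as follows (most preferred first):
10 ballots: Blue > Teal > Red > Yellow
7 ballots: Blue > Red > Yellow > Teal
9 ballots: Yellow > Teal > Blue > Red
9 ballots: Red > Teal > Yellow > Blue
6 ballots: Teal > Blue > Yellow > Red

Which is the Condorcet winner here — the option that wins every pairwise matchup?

Teal vs Red: 25–16
Teal vs Yellow: 25–16
Teal vs Blue: 24–17
Teal beats every other option.

Teal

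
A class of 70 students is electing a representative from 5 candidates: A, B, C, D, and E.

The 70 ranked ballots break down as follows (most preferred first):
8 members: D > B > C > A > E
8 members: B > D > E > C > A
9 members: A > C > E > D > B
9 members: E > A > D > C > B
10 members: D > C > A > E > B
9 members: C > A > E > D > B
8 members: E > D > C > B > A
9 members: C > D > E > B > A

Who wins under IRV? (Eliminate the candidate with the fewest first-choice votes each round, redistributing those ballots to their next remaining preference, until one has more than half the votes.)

D

Round 1: A 9, B 8, C 18, D 18, E 17. B eliminated.
Round 2: A 9, C 18, D 26, E 17. A eliminated.
Round 3: C 27, D 26, E 17. E eliminated.
Round 4: C 27, D 43. D has a majority (≥36).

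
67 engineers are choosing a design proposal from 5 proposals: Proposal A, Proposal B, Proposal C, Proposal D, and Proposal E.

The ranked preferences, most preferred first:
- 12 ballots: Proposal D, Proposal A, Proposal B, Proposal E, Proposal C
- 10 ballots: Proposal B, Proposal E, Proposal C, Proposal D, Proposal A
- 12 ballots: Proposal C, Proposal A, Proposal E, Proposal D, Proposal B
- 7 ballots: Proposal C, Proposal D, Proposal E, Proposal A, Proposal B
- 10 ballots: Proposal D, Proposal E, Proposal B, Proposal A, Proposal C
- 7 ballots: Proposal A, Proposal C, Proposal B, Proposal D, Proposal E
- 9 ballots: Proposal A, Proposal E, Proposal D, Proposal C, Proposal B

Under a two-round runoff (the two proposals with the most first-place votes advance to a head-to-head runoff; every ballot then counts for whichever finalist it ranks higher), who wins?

Proposal C

Round 1 first-place votes: Proposal A 16, Proposal B 10, Proposal C 19, Proposal D 22, Proposal E 0. Proposal D and Proposal C advance.
Runoff: Proposal D is ranked above Proposal C on 31 ballots, Proposal C above Proposal D on 36.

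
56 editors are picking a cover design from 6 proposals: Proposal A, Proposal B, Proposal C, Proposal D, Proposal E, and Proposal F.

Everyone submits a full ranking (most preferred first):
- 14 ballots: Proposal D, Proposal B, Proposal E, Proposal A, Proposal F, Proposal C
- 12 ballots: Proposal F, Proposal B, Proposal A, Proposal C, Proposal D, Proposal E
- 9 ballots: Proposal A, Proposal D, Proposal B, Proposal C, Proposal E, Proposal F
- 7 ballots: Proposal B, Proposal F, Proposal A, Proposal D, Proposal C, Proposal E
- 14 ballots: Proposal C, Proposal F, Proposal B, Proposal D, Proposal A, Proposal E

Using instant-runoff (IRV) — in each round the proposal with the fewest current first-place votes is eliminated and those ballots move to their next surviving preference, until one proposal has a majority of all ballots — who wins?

Proposal F

Round 1: Proposal A 9, Proposal B 7, Proposal C 14, Proposal D 14, Proposal E 0, Proposal F 12. Proposal E eliminated.
Round 2: Proposal A 9, Proposal B 7, Proposal C 14, Proposal D 14, Proposal F 12. Proposal B eliminated.
Round 3: Proposal A 9, Proposal C 14, Proposal D 14, Proposal F 19. Proposal A eliminated.
Round 4: Proposal C 14, Proposal D 23, Proposal F 19. Proposal C eliminated.
Round 5: Proposal D 23, Proposal F 33. Proposal F has a majority (≥29).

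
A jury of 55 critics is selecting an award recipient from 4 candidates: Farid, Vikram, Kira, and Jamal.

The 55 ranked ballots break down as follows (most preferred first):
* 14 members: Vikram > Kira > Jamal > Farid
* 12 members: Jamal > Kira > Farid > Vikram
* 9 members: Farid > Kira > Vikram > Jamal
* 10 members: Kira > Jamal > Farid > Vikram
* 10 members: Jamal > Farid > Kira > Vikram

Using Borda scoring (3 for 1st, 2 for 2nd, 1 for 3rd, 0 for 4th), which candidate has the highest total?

Kira

Farid: 14×0 + 12×1 + 9×3 + 10×1 + 10×2 = 69
Vikram: 14×3 + 12×0 + 9×1 + 10×0 + 10×0 = 51
Kira: 14×2 + 12×2 + 9×2 + 10×3 + 10×1 = 110
Jamal: 14×1 + 12×3 + 9×0 + 10×2 + 10×3 = 100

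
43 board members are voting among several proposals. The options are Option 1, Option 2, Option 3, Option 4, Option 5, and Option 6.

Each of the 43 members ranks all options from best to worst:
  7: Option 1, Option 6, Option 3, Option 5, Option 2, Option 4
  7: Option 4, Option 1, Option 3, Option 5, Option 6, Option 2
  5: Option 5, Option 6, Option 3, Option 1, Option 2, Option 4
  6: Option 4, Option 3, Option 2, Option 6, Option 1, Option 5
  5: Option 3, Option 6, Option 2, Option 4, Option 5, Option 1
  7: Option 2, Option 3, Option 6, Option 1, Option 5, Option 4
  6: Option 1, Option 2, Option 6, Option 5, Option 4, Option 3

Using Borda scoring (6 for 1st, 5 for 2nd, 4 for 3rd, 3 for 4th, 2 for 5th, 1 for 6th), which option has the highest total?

Option 1: 7×6 + 7×5 + 5×3 + 6×2 + 5×1 + 7×3 + 6×6 = 166
Option 2: 7×2 + 7×1 + 5×2 + 6×4 + 5×4 + 7×6 + 6×5 = 147
Option 3: 7×4 + 7×4 + 5×4 + 6×5 + 5×6 + 7×5 + 6×1 = 177
Option 4: 7×1 + 7×6 + 5×1 + 6×6 + 5×3 + 7×1 + 6×2 = 124
Option 5: 7×3 + 7×3 + 5×6 + 6×1 + 5×2 + 7×2 + 6×3 = 120
Option 6: 7×5 + 7×2 + 5×5 + 6×3 + 5×5 + 7×4 + 6×4 = 169

Option 3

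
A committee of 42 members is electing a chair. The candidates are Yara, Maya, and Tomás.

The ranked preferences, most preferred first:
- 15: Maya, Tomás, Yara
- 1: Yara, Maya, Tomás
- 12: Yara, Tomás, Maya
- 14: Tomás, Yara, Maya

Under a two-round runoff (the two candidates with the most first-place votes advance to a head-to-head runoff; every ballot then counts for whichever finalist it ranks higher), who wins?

Tomás

Round 1 first-place votes: Yara 13, Maya 15, Tomás 14. Maya and Tomás advance.
Runoff: Maya is ranked above Tomás on 16 ballots, Tomás above Maya on 26.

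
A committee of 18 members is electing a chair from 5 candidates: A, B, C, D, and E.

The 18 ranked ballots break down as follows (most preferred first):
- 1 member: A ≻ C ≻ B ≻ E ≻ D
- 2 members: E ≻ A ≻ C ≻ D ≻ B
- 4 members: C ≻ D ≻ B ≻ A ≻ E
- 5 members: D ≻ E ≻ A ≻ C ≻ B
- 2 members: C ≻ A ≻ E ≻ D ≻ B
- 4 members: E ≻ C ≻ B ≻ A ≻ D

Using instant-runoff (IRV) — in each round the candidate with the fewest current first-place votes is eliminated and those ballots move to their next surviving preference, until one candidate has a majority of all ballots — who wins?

E

Round 1: A 1, B 0, C 6, D 5, E 6. B eliminated.
Round 2: A 1, C 6, D 5, E 6. A eliminated.
Round 3: C 7, D 5, E 6. D eliminated.
Round 4: C 7, E 11. E has a majority (≥10).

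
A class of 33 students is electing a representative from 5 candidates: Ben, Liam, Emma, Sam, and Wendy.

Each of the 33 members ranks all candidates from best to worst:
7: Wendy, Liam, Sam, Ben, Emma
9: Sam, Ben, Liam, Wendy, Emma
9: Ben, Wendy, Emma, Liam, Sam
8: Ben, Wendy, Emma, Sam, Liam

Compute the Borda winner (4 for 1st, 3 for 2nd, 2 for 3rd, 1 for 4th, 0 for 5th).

Ben: 7×1 + 9×3 + 9×4 + 8×4 = 102
Liam: 7×3 + 9×2 + 9×1 + 8×0 = 48
Emma: 7×0 + 9×0 + 9×2 + 8×2 = 34
Sam: 7×2 + 9×4 + 9×0 + 8×1 = 58
Wendy: 7×4 + 9×1 + 9×3 + 8×3 = 88

Ben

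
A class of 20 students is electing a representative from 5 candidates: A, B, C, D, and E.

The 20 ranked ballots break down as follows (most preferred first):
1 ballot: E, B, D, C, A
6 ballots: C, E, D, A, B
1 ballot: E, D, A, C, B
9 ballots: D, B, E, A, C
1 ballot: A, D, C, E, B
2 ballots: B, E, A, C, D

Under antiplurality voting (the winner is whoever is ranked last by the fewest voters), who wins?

E

Last-place votes: A 1, B 8, C 9, D 2, E 0.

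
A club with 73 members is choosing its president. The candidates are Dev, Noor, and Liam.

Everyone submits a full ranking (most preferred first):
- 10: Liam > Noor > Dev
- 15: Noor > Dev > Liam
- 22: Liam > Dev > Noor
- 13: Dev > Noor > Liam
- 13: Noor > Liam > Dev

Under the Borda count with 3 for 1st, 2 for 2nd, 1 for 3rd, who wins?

Dev: 10×1 + 15×2 + 22×2 + 13×3 + 13×1 = 136
Noor: 10×2 + 15×3 + 22×1 + 13×2 + 13×3 = 152
Liam: 10×3 + 15×1 + 22×3 + 13×1 + 13×2 = 150

Noor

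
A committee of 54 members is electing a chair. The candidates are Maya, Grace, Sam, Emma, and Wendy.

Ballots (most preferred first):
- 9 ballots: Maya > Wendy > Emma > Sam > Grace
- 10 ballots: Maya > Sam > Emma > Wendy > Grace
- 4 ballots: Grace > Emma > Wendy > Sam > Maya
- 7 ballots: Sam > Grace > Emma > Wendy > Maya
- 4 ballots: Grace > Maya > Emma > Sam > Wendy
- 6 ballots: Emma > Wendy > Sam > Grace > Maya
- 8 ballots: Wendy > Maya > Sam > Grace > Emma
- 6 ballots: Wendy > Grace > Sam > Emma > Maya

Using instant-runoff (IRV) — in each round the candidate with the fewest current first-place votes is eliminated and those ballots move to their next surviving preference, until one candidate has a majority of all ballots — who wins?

Wendy

Round 1: Maya 19, Grace 8, Sam 7, Emma 6, Wendy 14. Emma eliminated.
Round 2: Maya 19, Grace 8, Sam 7, Wendy 20. Sam eliminated.
Round 3: Maya 19, Grace 15, Wendy 20. Grace eliminated.
Round 4: Maya 23, Wendy 31. Wendy has a majority (≥28).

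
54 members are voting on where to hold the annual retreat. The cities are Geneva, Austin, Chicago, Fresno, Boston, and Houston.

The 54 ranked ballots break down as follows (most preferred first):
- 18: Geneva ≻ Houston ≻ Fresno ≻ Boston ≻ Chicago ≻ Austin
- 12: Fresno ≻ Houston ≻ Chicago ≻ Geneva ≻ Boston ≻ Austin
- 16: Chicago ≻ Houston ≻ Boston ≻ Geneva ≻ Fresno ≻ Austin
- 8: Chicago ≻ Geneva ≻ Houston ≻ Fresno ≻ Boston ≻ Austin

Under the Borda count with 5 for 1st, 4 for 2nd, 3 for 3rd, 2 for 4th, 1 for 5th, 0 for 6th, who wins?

Geneva: 18×5 + 12×2 + 16×2 + 8×4 = 178
Austin: 18×0 + 12×0 + 16×0 + 8×0 = 0
Chicago: 18×1 + 12×3 + 16×5 + 8×5 = 174
Fresno: 18×3 + 12×5 + 16×1 + 8×2 = 146
Boston: 18×2 + 12×1 + 16×3 + 8×1 = 104
Houston: 18×4 + 12×4 + 16×4 + 8×3 = 208

Houston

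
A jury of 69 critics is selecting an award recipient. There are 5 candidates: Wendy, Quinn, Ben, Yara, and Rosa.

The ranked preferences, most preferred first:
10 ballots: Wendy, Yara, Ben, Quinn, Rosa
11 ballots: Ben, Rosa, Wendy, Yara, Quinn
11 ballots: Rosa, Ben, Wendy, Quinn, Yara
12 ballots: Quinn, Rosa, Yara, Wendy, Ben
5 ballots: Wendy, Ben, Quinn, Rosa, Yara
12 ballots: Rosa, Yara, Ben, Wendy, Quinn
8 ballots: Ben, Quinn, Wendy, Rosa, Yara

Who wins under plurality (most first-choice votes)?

Rosa

First-place votes: Wendy 15, Quinn 12, Ben 19, Yara 0, Rosa 23.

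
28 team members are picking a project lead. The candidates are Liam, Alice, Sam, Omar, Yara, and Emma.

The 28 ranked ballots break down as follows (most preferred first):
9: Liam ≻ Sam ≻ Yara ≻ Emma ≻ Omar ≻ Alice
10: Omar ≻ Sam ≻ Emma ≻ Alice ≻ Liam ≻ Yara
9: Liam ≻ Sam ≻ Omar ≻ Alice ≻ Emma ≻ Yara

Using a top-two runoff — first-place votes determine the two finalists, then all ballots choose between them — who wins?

Liam

Round 1 first-place votes: Liam 18, Alice 0, Sam 0, Omar 10, Yara 0, Emma 0. Liam and Omar advance.
Runoff: Liam is ranked above Omar on 18 ballots, Omar above Liam on 10.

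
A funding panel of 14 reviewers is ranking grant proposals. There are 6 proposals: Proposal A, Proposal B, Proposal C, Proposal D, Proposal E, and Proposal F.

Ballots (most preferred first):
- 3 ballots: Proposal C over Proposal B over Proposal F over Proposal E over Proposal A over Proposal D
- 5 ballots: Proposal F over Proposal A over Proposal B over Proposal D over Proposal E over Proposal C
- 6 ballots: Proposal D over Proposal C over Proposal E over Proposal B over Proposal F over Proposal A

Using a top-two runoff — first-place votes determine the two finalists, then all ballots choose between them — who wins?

Round 1 first-place votes: Proposal A 0, Proposal B 0, Proposal C 3, Proposal D 6, Proposal E 0, Proposal F 5. Proposal D and Proposal F advance.
Runoff: Proposal D is ranked above Proposal F on 6 ballots, Proposal F above Proposal D on 8.

Proposal F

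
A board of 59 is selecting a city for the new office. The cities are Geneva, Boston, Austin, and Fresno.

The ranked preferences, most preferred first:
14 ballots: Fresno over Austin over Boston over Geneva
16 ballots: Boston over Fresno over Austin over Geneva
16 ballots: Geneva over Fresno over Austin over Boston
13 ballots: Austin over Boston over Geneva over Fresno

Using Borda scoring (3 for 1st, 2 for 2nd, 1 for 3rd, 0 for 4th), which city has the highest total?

Fresno

Geneva: 14×0 + 16×0 + 16×3 + 13×1 = 61
Boston: 14×1 + 16×3 + 16×0 + 13×2 = 88
Austin: 14×2 + 16×1 + 16×1 + 13×3 = 99
Fresno: 14×3 + 16×2 + 16×2 + 13×0 = 106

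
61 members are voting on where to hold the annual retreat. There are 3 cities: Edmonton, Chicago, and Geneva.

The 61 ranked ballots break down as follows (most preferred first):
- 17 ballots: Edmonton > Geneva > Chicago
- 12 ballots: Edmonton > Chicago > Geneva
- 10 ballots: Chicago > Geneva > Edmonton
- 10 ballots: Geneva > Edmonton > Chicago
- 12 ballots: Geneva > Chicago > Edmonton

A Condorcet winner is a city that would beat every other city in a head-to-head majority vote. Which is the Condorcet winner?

Geneva vs Edmonton: 32–29
Geneva vs Chicago: 39–22
Geneva beats every other city.

Geneva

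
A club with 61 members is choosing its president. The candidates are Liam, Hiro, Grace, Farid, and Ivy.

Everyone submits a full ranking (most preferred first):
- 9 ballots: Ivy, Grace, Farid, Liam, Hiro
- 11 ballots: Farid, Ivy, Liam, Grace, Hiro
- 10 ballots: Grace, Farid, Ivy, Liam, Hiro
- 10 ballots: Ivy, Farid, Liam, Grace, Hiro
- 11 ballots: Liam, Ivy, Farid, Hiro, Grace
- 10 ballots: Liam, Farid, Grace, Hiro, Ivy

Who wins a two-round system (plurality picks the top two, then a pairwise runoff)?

Round 1 first-place votes: Liam 21, Hiro 0, Grace 10, Farid 11, Ivy 19. Liam and Ivy advance.
Runoff: Liam is ranked above Ivy on 21 ballots, Ivy above Liam on 40.

Ivy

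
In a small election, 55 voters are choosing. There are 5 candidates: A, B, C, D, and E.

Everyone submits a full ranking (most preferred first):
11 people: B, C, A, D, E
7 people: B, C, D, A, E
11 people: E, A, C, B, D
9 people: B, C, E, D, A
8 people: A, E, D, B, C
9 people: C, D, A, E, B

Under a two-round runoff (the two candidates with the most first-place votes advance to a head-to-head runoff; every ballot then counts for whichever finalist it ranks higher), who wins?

Round 1 first-place votes: A 8, B 27, C 9, D 0, E 11. B and E advance.
Runoff: B is ranked above E on 27 ballots, E above B on 28.

E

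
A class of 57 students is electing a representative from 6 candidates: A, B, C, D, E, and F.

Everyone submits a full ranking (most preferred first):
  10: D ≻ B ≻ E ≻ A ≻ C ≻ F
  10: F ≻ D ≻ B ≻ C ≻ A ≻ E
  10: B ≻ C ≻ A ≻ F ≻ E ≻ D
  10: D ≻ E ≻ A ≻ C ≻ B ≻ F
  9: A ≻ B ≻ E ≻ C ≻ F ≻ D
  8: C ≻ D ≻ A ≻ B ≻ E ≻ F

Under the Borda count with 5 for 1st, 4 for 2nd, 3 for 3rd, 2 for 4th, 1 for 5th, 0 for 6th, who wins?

B

A: 10×2 + 10×1 + 10×3 + 10×3 + 9×5 + 8×3 = 159
B: 10×4 + 10×3 + 10×5 + 10×1 + 9×4 + 8×2 = 182
C: 10×1 + 10×2 + 10×4 + 10×2 + 9×2 + 8×5 = 148
D: 10×5 + 10×4 + 10×0 + 10×5 + 9×0 + 8×4 = 172
E: 10×3 + 10×0 + 10×1 + 10×4 + 9×3 + 8×1 = 115
F: 10×0 + 10×5 + 10×2 + 10×0 + 9×1 + 8×0 = 79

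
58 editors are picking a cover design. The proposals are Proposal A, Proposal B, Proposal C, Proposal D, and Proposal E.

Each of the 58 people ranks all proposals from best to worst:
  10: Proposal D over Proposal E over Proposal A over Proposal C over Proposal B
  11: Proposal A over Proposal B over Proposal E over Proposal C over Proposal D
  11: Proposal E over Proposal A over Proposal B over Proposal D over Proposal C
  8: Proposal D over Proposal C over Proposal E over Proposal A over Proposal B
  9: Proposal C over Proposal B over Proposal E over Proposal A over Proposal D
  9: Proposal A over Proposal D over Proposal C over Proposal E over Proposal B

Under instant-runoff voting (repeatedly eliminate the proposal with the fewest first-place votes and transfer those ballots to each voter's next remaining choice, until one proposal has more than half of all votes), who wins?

Round 1: Proposal A 20, Proposal B 0, Proposal C 9, Proposal D 18, Proposal E 11. Proposal B eliminated.
Round 2: Proposal A 20, Proposal C 9, Proposal D 18, Proposal E 11. Proposal C eliminated.
Round 3: Proposal A 20, Proposal D 18, Proposal E 20. Proposal D eliminated.
Round 4: Proposal A 20, Proposal E 38. Proposal E has a majority (≥30).

Proposal E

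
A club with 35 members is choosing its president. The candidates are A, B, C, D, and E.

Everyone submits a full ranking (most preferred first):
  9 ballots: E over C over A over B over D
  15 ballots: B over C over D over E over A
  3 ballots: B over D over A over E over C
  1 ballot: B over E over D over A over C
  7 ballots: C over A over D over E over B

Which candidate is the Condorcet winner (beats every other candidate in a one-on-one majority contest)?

B

B vs A: 19–16
B vs C: 19–16
B vs D: 28–7
B vs E: 19–16
B beats every other candidate.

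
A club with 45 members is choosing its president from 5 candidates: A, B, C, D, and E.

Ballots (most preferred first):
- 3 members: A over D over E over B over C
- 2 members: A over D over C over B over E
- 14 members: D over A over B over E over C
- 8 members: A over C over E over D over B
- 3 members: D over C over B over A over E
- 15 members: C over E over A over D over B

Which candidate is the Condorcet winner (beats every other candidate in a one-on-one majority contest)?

A

A vs B: 42–3
A vs C: 27–18
A vs D: 28–17
A vs E: 30–15
A beats every other candidate.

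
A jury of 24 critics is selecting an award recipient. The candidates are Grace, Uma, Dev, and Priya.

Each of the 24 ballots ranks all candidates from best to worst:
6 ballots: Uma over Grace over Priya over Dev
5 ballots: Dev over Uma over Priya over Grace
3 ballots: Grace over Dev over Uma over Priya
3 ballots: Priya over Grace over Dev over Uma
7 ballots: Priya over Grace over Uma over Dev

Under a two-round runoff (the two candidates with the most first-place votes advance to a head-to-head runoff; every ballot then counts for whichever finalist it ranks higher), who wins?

Uma

Round 1 first-place votes: Grace 3, Uma 6, Dev 5, Priya 10. Priya and Uma advance.
Runoff: Priya is ranked above Uma on 10 ballots, Uma above Priya on 14.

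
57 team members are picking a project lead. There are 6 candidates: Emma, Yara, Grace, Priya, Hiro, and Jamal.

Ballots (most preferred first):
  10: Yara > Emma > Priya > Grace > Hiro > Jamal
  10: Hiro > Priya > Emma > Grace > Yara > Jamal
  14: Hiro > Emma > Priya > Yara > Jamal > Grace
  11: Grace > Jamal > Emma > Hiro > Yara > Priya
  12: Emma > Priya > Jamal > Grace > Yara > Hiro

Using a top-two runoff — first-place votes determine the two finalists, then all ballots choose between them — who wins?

Emma

Round 1 first-place votes: Emma 12, Yara 10, Grace 11, Priya 0, Hiro 24, Jamal 0. Hiro and Emma advance.
Runoff: Hiro is ranked above Emma on 24 ballots, Emma above Hiro on 33.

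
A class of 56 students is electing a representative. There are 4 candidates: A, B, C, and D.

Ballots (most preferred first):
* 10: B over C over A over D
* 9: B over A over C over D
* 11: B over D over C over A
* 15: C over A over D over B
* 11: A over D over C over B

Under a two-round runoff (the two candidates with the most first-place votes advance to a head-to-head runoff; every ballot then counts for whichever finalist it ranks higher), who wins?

Round 1 first-place votes: A 11, B 30, C 15, D 0. B and C advance.
Runoff: B is ranked above C on 30 ballots, C above B on 26.

B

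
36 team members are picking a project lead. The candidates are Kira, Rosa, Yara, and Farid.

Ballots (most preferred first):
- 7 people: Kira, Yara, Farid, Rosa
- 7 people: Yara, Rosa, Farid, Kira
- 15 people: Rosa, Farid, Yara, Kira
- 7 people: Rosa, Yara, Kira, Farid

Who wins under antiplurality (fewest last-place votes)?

Last-place votes: Kira 22, Rosa 7, Yara 0, Farid 7.

Yara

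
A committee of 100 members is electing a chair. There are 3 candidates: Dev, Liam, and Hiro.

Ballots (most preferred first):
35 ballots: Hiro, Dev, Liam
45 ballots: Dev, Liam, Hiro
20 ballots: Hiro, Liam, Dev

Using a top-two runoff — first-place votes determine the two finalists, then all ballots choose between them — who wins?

Hiro

Round 1 first-place votes: Dev 45, Liam 0, Hiro 55. Hiro and Dev advance.
Runoff: Hiro is ranked above Dev on 55 ballots, Dev above Hiro on 45.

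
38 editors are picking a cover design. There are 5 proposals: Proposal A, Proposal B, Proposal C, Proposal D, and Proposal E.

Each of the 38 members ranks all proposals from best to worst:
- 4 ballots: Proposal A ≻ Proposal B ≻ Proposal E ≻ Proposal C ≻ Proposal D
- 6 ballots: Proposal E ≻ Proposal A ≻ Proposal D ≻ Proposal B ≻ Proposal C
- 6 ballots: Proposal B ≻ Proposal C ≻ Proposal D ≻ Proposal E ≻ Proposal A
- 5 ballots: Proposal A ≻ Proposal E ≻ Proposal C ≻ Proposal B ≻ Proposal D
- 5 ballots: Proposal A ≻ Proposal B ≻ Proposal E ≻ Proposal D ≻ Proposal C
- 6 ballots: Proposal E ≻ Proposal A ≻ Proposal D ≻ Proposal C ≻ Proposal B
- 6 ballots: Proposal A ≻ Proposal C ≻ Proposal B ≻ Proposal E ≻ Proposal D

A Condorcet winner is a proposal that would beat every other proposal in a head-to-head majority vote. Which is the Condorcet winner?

Proposal A

Proposal A vs Proposal B: 32–6
Proposal A vs Proposal C: 32–6
Proposal A vs Proposal D: 32–6
Proposal A vs Proposal E: 20–18
Proposal A beats every other proposal.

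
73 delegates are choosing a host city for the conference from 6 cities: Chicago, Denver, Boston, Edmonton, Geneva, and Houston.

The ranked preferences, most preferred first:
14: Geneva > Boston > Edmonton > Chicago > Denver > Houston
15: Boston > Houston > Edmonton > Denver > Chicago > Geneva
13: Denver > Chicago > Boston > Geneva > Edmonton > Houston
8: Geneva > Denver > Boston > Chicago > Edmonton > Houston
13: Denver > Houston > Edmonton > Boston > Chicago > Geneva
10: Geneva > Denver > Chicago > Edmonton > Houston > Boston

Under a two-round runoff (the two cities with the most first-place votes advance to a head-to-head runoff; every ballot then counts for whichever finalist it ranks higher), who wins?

Round 1 first-place votes: Chicago 0, Denver 26, Boston 15, Edmonton 0, Geneva 32, Houston 0. Geneva and Denver advance.
Runoff: Geneva is ranked above Denver on 32 ballots, Denver above Geneva on 41.

Denver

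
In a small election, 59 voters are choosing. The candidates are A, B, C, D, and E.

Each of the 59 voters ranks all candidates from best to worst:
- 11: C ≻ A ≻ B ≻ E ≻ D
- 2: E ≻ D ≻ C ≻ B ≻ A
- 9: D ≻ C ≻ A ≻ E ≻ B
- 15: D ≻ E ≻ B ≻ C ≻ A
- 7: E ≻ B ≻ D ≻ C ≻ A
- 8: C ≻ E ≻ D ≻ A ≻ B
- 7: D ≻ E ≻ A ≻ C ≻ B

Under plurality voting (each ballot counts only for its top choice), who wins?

First-place votes: A 0, B 0, C 19, D 31, E 9.

D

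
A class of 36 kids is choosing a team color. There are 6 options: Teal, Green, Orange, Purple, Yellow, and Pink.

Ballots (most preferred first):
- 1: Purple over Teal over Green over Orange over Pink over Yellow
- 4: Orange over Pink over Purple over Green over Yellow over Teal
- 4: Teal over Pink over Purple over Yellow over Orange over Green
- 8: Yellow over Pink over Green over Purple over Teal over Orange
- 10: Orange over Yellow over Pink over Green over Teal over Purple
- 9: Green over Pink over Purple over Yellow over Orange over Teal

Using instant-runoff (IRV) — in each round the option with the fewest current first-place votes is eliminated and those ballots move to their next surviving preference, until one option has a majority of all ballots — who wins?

Round 1: Teal 4, Green 9, Orange 14, Purple 1, Yellow 8, Pink 0. Pink eliminated.
Round 2: Teal 4, Green 9, Orange 14, Purple 1, Yellow 8. Purple eliminated.
Round 3: Teal 5, Green 9, Orange 14, Yellow 8. Teal eliminated.
Round 4: Green 10, Orange 14, Yellow 12. Green eliminated.
Round 5: Orange 15, Yellow 21. Yellow has a majority (≥19).

Yellow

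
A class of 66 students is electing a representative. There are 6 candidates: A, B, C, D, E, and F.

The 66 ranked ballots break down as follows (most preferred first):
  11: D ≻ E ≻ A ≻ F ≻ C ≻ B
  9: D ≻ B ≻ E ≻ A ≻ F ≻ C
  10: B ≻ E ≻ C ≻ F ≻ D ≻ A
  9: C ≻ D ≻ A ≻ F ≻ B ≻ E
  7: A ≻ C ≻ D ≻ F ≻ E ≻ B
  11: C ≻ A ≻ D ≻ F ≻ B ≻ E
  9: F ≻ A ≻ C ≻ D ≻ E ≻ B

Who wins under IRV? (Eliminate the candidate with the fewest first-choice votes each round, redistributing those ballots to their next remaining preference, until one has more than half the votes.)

Round 1: A 7, B 10, C 20, D 20, E 0, F 9. E eliminated.
Round 2: A 7, B 10, C 20, D 20, F 9. A eliminated.
Round 3: B 10, C 27, D 20, F 9. F eliminated.
Round 4: B 10, C 36, D 20. C has a majority (≥34).

C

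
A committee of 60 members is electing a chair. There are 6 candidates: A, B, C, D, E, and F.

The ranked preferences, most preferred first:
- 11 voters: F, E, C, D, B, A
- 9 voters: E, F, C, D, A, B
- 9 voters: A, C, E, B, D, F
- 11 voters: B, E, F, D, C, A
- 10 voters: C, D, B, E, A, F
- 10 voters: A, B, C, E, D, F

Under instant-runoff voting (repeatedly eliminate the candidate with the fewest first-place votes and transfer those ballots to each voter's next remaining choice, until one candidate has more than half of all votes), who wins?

Round 1: A 19, B 11, C 10, D 0, E 9, F 11. D eliminated.
Round 2: A 19, B 11, C 10, E 9, F 11. E eliminated.
Round 3: A 19, B 11, C 10, F 20. C eliminated.
Round 4: A 19, B 21, F 20. A eliminated.
Round 5: B 40, F 20. B has a majority (≥31).

B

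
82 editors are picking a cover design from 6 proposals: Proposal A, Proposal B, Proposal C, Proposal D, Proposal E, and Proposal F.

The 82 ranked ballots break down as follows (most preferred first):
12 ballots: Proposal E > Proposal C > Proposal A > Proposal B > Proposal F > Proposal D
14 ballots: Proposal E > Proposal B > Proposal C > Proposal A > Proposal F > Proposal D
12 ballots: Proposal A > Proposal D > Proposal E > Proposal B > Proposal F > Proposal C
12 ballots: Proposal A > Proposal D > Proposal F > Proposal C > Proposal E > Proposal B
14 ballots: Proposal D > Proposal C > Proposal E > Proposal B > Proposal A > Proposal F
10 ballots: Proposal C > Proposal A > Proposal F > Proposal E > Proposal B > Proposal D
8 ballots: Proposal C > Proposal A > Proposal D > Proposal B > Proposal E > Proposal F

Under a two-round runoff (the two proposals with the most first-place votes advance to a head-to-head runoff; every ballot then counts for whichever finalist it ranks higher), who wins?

Proposal A

Round 1 first-place votes: Proposal A 24, Proposal B 0, Proposal C 18, Proposal D 14, Proposal E 26, Proposal F 0. Proposal E and Proposal A advance.
Runoff: Proposal E is ranked above Proposal A on 40 ballots, Proposal A above Proposal E on 42.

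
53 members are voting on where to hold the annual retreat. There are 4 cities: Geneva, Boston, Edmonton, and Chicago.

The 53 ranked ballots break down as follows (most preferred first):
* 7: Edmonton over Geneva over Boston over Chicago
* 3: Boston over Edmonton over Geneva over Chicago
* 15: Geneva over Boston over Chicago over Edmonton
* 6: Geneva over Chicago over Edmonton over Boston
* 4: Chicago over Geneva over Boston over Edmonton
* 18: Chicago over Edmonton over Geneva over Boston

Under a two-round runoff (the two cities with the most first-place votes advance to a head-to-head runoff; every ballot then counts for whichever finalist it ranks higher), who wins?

Geneva

Round 1 first-place votes: Geneva 21, Boston 3, Edmonton 7, Chicago 22. Chicago and Geneva advance.
Runoff: Chicago is ranked above Geneva on 22 ballots, Geneva above Chicago on 31.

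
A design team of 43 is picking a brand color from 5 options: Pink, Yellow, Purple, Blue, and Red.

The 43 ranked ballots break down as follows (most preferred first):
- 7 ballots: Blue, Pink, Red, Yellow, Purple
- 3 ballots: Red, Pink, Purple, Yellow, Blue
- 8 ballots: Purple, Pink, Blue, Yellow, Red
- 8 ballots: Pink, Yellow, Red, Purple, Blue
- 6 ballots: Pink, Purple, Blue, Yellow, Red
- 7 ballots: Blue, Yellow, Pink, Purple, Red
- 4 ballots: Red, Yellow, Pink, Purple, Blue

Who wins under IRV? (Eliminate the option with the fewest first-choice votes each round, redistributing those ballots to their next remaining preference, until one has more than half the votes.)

Round 1: Pink 14, Yellow 0, Purple 8, Blue 14, Red 7. Yellow eliminated.
Round 2: Pink 14, Purple 8, Blue 14, Red 7. Red eliminated.
Round 3: Pink 21, Purple 8, Blue 14. Purple eliminated.
Round 4: Pink 29, Blue 14. Pink has a majority (≥22).

Pink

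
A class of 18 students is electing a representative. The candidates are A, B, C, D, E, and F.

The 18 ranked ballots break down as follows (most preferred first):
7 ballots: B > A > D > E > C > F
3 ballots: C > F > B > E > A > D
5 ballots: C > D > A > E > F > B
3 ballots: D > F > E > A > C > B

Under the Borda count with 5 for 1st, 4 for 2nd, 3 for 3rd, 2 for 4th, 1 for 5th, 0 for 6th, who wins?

A: 7×4 + 3×1 + 5×3 + 3×2 = 52
B: 7×5 + 3×3 + 5×0 + 3×0 = 44
C: 7×1 + 3×5 + 5×5 + 3×1 = 50
D: 7×3 + 3×0 + 5×4 + 3×5 = 56
E: 7×2 + 3×2 + 5×2 + 3×3 = 39
F: 7×0 + 3×4 + 5×1 + 3×4 = 29

D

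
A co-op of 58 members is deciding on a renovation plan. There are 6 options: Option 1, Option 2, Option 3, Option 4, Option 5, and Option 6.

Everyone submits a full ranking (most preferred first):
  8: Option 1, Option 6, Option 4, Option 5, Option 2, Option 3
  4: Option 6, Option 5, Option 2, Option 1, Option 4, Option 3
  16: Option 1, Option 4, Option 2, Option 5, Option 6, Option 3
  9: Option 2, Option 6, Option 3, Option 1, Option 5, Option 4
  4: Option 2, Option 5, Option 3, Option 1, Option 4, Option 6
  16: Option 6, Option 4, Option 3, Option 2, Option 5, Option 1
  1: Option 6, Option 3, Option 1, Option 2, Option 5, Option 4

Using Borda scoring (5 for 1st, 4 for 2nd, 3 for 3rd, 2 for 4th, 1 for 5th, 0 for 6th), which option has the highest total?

Option 1: 8×5 + 4×2 + 16×5 + 9×2 + 4×2 + 16×0 + 1×3 = 157
Option 2: 8×1 + 4×3 + 16×3 + 9×5 + 4×5 + 16×2 + 1×2 = 167
Option 3: 8×0 + 4×0 + 16×0 + 9×3 + 4×3 + 16×3 + 1×4 = 91
Option 4: 8×3 + 4×1 + 16×4 + 9×0 + 4×1 + 16×4 + 1×0 = 160
Option 5: 8×2 + 4×4 + 16×2 + 9×1 + 4×4 + 16×1 + 1×1 = 106
Option 6: 8×4 + 4×5 + 16×1 + 9×4 + 4×0 + 16×5 + 1×5 = 189

Option 6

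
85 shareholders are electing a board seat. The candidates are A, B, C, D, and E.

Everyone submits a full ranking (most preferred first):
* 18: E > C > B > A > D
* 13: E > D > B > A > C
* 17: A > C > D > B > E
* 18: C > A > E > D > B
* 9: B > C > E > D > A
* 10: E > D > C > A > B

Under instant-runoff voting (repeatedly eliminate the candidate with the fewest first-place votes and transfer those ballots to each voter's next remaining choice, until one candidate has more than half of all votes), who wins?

C

Round 1: A 17, B 9, C 18, D 0, E 41. D eliminated.
Round 2: A 17, B 9, C 18, E 41. B eliminated.
Round 3: A 17, C 27, E 41. A eliminated.
Round 4: C 44, E 41. C has a majority (≥43).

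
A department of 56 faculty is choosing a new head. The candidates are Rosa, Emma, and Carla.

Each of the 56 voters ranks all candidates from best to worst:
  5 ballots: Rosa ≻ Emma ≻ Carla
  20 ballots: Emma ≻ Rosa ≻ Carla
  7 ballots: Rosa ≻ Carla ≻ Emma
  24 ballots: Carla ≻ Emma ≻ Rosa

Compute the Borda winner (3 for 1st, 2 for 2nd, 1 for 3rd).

Emma

Rosa: 5×3 + 20×2 + 7×3 + 24×1 = 100
Emma: 5×2 + 20×3 + 7×1 + 24×2 = 125
Carla: 5×1 + 20×1 + 7×2 + 24×3 = 111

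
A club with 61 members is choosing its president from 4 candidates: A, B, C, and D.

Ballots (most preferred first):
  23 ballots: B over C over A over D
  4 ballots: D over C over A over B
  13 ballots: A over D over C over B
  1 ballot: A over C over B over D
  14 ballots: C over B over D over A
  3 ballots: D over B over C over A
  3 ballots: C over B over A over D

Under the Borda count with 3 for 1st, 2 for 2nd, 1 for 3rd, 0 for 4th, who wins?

C

A: 23×1 + 4×1 + 13×3 + 1×3 + 14×0 + 3×0 + 3×1 = 72
B: 23×3 + 4×0 + 13×0 + 1×1 + 14×2 + 3×2 + 3×2 = 110
C: 23×2 + 4×2 + 13×1 + 1×2 + 14×3 + 3×1 + 3×3 = 123
D: 23×0 + 4×3 + 13×2 + 1×0 + 14×1 + 3×3 + 3×0 = 61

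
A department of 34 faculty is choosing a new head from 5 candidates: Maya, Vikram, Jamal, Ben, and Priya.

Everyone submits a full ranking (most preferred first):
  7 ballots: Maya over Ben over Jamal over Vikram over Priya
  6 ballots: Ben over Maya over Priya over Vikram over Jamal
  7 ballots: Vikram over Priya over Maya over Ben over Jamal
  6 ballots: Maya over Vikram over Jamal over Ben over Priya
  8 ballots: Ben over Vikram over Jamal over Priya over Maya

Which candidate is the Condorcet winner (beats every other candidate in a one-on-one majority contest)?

Maya vs Vikram: 19–15
Maya vs Jamal: 26–8
Maya vs Ben: 20–14
Maya vs Priya: 19–15
Maya beats every other candidate.

Maya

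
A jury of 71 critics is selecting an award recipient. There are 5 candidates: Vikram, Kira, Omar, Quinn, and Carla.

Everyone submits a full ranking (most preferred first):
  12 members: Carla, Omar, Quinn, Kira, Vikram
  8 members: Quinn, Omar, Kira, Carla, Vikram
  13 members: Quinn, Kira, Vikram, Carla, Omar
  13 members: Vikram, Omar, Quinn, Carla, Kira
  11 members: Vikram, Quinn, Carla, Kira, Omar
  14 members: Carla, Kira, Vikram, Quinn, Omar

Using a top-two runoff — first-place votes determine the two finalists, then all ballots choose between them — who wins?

Vikram

Round 1 first-place votes: Vikram 24, Kira 0, Omar 0, Quinn 21, Carla 26. Carla and Vikram advance.
Runoff: Carla is ranked above Vikram on 34 ballots, Vikram above Carla on 37.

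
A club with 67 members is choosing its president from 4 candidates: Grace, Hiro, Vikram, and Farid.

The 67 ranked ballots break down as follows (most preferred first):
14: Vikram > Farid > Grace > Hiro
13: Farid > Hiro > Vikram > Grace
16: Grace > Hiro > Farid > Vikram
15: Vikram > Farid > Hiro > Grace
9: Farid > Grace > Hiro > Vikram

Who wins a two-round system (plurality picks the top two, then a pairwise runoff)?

Farid

Round 1 first-place votes: Grace 16, Hiro 0, Vikram 29, Farid 22. Vikram and Farid advance.
Runoff: Vikram is ranked above Farid on 29 ballots, Farid above Vikram on 38.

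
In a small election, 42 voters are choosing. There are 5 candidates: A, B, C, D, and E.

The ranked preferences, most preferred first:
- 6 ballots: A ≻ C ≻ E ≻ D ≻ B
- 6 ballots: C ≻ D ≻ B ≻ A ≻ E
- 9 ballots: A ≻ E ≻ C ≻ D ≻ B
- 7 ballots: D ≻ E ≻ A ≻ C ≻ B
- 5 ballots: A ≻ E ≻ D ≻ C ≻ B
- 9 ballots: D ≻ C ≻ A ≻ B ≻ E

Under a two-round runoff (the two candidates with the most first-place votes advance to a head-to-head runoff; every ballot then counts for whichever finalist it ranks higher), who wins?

D

Round 1 first-place votes: A 20, B 0, C 6, D 16, E 0. A and D advance.
Runoff: A is ranked above D on 20 ballots, D above A on 22.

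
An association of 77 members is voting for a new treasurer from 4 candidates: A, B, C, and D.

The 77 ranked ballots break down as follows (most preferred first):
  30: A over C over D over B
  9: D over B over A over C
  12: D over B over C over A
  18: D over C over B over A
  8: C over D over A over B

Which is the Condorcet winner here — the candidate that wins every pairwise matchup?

D vs A: 47–30
D vs B: 77–0
D vs C: 39–38
D beats every other candidate.

D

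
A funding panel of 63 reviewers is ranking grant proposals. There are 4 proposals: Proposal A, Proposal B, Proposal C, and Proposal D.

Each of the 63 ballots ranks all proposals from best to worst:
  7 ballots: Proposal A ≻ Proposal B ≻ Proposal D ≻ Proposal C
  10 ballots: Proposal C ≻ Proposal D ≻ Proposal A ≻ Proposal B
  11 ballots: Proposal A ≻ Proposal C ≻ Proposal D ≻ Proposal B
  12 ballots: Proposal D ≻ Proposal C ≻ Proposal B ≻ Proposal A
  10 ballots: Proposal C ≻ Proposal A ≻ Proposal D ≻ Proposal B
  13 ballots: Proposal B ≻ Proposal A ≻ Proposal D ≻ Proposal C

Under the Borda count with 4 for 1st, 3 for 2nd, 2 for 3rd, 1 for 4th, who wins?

Proposal A

Proposal A: 7×4 + 10×2 + 11×4 + 12×1 + 10×3 + 13×3 = 173
Proposal B: 7×3 + 10×1 + 11×1 + 12×2 + 10×1 + 13×4 = 128
Proposal C: 7×1 + 10×4 + 11×3 + 12×3 + 10×4 + 13×1 = 169
Proposal D: 7×2 + 10×3 + 11×2 + 12×4 + 10×2 + 13×2 = 160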